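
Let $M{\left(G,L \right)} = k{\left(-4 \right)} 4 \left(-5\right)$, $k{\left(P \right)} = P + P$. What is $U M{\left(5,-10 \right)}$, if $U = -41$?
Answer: $-6560$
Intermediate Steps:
$k{\left(P \right)} = 2 P$
$M{\left(G,L \right)} = 160$ ($M{\left(G,L \right)} = 2 \left(-4\right) 4 \left(-5\right) = \left(-8\right) 4 \left(-5\right) = \left(-32\right) \left(-5\right) = 160$)
$U M{\left(5,-10 \right)} = \left(-41\right) 160 = -6560$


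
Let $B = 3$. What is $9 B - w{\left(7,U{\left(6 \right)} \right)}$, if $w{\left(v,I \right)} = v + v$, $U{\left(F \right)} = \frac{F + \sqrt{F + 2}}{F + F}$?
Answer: $13$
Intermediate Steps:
$U{\left(F \right)} = \frac{F + \sqrt{2 + F}}{2 F}$
$w{\left(v,I \right)} = 2 v$
$9 B - w{\left(7,U{\left(6 \right)} \right)} = 9 \cdot 3 - 2 \cdot 7 = 27 - 14 = 13$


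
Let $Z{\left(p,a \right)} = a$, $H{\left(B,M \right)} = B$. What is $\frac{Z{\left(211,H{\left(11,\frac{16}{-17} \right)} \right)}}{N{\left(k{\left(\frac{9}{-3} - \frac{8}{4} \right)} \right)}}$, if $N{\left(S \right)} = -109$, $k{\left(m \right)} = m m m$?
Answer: $- \frac{11}{109} \approx -0.10092$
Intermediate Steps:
$k{\left(m \right)} = m^{3}$ ($k{\left(m \right)} = m^{2} m = m^{3}$)
$\frac{Z{\left(211,H{\left(11,\frac{16}{-17} \right)} \right)}}{N{\left(k{\left(\frac{9}{-3} - \frac{8}{4} \right)} \right)}} = \frac{11}{-109} = 11 \left(- \frac{1}{109}\right) = - \frac{11}{109}$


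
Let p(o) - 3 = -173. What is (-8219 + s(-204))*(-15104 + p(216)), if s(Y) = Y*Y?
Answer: -510105778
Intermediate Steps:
p(o) = -170 (p(o) = 3 - 173 = -170)
s(Y) = Y²
(-8219 + s(-204))*(-15104 + p(216)) = (-8219 + (-204)²)*(-15104 - 170) = (-8219 + 41616)*(-15274) = 33397*(-15274) = -510105778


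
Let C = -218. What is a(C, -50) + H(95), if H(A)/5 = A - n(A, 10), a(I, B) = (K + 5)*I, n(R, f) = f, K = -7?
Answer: 861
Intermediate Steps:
a(I, B) = -2*I (a(I, B) = (-7 + 5)*I = -2*I)
H(A) = -50 + 5*A (H(A) = 5*(A - 1*10) = 5*(A - 10) = 5*(-10 + A) = -50 + 5*A)
a(C, -50) + H(95) = -2*(-218) + (-50 + 5*95) = 436 + (-50 + 475) = 436 + 425 = 861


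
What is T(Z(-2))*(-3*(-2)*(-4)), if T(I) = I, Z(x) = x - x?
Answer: 0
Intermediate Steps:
Z(x) = 0
T(Z(-2))*(-3*(-2)*(-4)) = 0*(-3*(-2)*(-4)) = 0*(6*(-4)) = 0*(-24) = 0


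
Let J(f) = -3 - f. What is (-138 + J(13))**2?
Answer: 23716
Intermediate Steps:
(-138 + J(13))**2 = (-138 + (-3 - 1*13))**2 = (-138 + (-3 - 13))**2 = (-138 - 16)**2 = (-154)**2 = 23716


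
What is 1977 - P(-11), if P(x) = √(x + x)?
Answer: 1977 - I*√22 ≈ 1977.0 - 4.6904*I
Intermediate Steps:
P(x) = √2*√x (P(x) = √(2*x) = √2*√x)
1977 - P(-11) = 1977 - √2*√(-11) = 1977 - √2*I*√11 = 1977 - I*√22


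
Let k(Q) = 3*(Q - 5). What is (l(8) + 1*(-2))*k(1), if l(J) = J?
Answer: -72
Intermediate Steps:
k(Q) = -15 + 3*Q (k(Q) = 3*(-5 + Q) = -15 + 3*Q)
(l(8) + 1*(-2))*k(1) = (8 + 1*(-2))*(-15 + 3*1) = (8 - 2)*(-15 + 3) = 6*(-12) = -72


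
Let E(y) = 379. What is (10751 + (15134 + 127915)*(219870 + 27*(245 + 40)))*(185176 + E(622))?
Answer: 6040363831481980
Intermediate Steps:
(10751 + (15134 + 127915)*(219870 + 27*(245 + 40)))*(185176 + E(622)) = (10751 + (15134 + 127915)*(219870 + 27*(245 + 40)))*(185176 + 379) = (10751 + 143049*(219870 + 27*285))*185555 = (10751 + 143049*(219870 + 7695))*185555 = (10751 + 143049*227565)*185555 = (10751 + 32552945685)*185555 = 32552956436*185555 = 6040363831481980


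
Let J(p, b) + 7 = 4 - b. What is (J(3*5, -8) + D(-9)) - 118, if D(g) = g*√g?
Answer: -113 - 27*I ≈ -113.0 - 27.0*I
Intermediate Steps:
J(p, b) = -3 - b (J(p, b) = -7 + (4 - b) = -3 - b)
D(g) = g^(3/2)
(J(3*5, -8) + D(-9)) - 118 = ((-3 - 1*(-8)) + (-9)^(3/2)) - 118 = ((-3 + 8) - 27*I) - 118 = (5 - 27*I) - 118 = -113 - 27*I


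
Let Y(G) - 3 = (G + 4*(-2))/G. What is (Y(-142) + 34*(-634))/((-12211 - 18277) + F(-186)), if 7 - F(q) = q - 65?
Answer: 765094/1073165 ≈ 0.71293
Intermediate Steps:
F(q) = 72 - q (F(q) = 7 - (q - 65) = 7 - (-65 + q) = 7 + (65 - q) = 72 - q)
Y(G) = 3 + (-8 + G)/G (Y(G) = 3 + (G + 4*(-2))/G = 3 + (G - 8)/G = 3 + (-8 + G)/G)
(Y(-142) + 34*(-634))/((-12211 - 18277) + F(-186)) = ((4 - 8/(-142)) + 34*(-634))/((-12211 - 18277) + (72 - 1*(-186))) = ((4 - 8*(-1/142)) - 21556)/(-30488 + (72 + 186)) = ((4 + 4/71) - 21556)/(-30488 + 258) = (288/71 - 21556)/(-30230) = -1530188/71*(-1/30230) = 765094/1073165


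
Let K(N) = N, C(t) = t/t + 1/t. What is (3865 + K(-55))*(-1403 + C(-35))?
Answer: -37392102/7 ≈ -5.3417e+6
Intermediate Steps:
C(t) = 1 + 1/t
(3865 + K(-55))*(-1403 + C(-35)) = (3865 - 55)*(-1403 + (1 - 35)/(-35)) = 3810*(-1403 - 1/35*(-34)) = 3810*(-1403 + 34/35) = 3810*(-49071/35) = -37392102/7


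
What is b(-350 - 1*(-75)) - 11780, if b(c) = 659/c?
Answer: -3240159/275 ≈ -11782.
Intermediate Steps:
b(-350 - 1*(-75)) - 11780 = 659/(-350 - 1*(-75)) - 11780 = 659/(-350 + 75) - 11780 = 659/(-275) - 11780 = 659*(-1/275) - 11780 = -659/275 - 11780 = -3240159/275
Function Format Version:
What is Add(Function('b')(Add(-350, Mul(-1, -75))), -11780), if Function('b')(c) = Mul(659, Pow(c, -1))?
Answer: Rational(-3240159, 275) ≈ -11782.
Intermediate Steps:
Add(Function('b')(Add(-350, Mul(-1, -75))), -11780) = Add(Mul(659, Pow(Add(-350, Mul(-1, -75)), -1)), -11780) = Add(Mul(659, Pow(Add(-350, 75), -1)), -11780) = Add(Mul(659, Pow(-275, -1)), -11780) = Add(Mul(659, Rational(-1, 275)), -11780) = Add(Rational(-659, 275), -11780) = Rational(-3240159, 275)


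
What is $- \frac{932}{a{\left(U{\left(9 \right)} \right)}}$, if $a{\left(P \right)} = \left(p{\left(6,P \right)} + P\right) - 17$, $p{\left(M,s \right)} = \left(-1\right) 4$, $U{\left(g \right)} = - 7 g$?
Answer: $\frac{233}{21} \approx 11.095$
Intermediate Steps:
$p{\left(M,s \right)} = -4$
$a{\left(P \right)} = -21 + P$ ($a{\left(P \right)} = \left(-4 + P\right) - 17 = -21 + P$)
$- \frac{932}{a{\left(U{\left(9 \right)} \right)}} = - \frac{932}{-21 - 63} = - \frac{932}{-84} = \left(-932\right) \left(- \frac{1}{84}\right) = \frac{233}{21}$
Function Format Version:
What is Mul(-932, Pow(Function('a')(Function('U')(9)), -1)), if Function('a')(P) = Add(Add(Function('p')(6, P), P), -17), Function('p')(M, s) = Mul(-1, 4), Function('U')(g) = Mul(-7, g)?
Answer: Rational(233, 21) ≈ 11.095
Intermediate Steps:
Function('p')(M, s) = -4
Function('a')(P) = Add(-21, P) (Function('a')(P) = Add(Add(-4, P), -17) = Add(-21, P))
Mul(-932, Pow(Function('a')(Function('U')(9)), -1)) = Mul(-932, Pow(Add(-21, Mul(-7, 9)), -1)) = Mul(-932, Pow(Add(-21, -63), -1)) = Mul(-932, Pow(-84, -1)) = Mul(-932, Rational(-1, 84)) = Rational(233, 21)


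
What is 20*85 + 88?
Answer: 1788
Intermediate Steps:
20*85 + 88 = 1700 + 88 = 1788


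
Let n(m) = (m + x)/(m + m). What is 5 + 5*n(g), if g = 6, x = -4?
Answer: 35/6 ≈ 5.8333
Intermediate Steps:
n(m) = (-4 + m)/(2*m) (n(m) = (m - 4)/(m + m) = (-4 + m)/((2*m)) = (-4 + m)*(1/(2*m)) = (-4 + m)/(2*m))
5 + 5*n(g) = 5 + 5*((½)*(-4 + 6)/6) = 5 + 5*((½)*(⅙)*2) = 5 + 5*(⅙) = 5 + ⅚ = 35/6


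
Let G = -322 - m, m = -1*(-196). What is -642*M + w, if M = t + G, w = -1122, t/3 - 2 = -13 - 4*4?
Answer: 383436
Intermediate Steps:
m = 196
G = -518 (G = -322 - 1*196 = -322 - 196 = -518)
t = -81 (t = 6 + 3*(-13 - 4*4) = 6 + 3*(-13 - 16) = 6 + 3*(-29) = 6 - 87 = -81)
M = -599 (M = -81 - 518 = -599)
-642*M + w = -642*(-599) - 1122 = 384558 - 1122 = 383436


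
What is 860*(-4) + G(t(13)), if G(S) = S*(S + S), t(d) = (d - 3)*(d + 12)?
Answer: 121560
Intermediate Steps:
t(d) = (-3 + d)*(12 + d)
G(S) = 2*S**2 (G(S) = S*(2*S) = 2*S**2)
860*(-4) + G(t(13)) = 860*(-4) + 2*(-36 + 13**2 + 9*13)**2 = -3440 + 2*(-36 + 169 + 117)**2 = -3440 + 2*250**2 = -3440 + 2*62500 = -3440 + 125000 = 121560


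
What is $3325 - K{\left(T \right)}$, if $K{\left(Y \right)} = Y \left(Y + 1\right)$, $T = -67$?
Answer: $-1097$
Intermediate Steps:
$K{\left(Y \right)} = Y \left(1 + Y\right)$
$3325 - K{\left(T \right)} = 3325 - - 67 \left(1 - 67\right) = 3325 - \left(-67\right) \left(-66\right) = 3325 - 4422 = -1097$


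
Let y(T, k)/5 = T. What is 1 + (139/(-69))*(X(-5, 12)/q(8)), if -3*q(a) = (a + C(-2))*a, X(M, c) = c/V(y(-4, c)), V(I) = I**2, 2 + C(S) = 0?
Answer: 36939/36800 ≈ 1.0038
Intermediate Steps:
y(T, k) = 5*T
C(S) = -2 (C(S) = -2 + 0 = -2)
X(M, c) = c/400 (X(M, c) = c/((5*(-4))**2) = c/((-20)**2) = c/400)
q(a) = -a*(-2 + a)/3 (q(a) = -(a - 2)*a/3 = -(-2 + a)*a/3 = -a*(-2 + a)/3)
1 + (139/(-69))*(X(-5, 12)/q(8)) = 1 + (139/(-69))*(((1/400)*12)/(((1/3)*8*(2 - 1*8)))) = 1 + (139*(-1/69))*(3/(100*(((1/3)*8*(2 - 8))))) = 1 - 139/(2300*((1/3)*8*(-6))) = 1 - 139/(2300*(-16)) = 1 - 139*(-1)/(2300*16) = 1 - 139/69*(-3/1600) = 1 + 139/36800 = 36939/36800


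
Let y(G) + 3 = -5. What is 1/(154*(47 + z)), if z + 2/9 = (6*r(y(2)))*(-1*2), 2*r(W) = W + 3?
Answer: 9/106414 ≈ 8.4575e-5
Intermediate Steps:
y(G) = -8 (y(G) = -3 - 5 = -8)
r(W) = 3/2 + W/2 (r(W) = (W + 3)/2 = (3 + W)/2 = 3/2 + W/2)
z = 268/9 (z = -2/9 + (6*(3/2 + (½)*(-8)))*(-1*2) = -2/9 + (6*(3/2 - 4))*(-2) = -2/9 + (6*(-5/2))*(-2) = -2/9 - 15*(-2) = -2/9 + 30 = 268/9 ≈ 29.778)
1/(154*(47 + z)) = 1/(154*(47 + 268/9)) = 1/(154*(691/9)) = 1/(106414/9) = 9/106414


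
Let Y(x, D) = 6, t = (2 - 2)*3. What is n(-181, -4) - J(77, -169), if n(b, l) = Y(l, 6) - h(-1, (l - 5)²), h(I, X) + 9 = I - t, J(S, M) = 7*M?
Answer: 1199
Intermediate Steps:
t = 0 (t = 0*3 = 0)
h(I, X) = -9 + I (h(I, X) = -9 + (I - 1*0) = -9 + (I + 0) = -9 + I)
n(b, l) = 16 (n(b, l) = 6 - (-9 - 1) = 6 - 1*(-10) = 6 + 10 = 16)
n(-181, -4) - J(77, -169) = 16 - 7*(-169) = 16 - 1*(-1183) = 16 + 1183 = 1199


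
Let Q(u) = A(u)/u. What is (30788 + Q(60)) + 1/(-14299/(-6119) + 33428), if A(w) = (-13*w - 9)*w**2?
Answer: -3385880937393/204560231 ≈ -16552.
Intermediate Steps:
A(w) = w**2*(-9 - 13*w) (A(w) = (-9 - 13*w)*w**2 = w**2*(-9 - 13*w))
Q(u) = u*(-9 - 13*u) (Q(u) = (u**2*(-9 - 13*u))/u = u*(-9 - 13*u))
(30788 + Q(60)) + 1/(-14299/(-6119) + 33428) = (30788 - 1*60*(9 + 13*60)) + 1/(-14299/(-6119) + 33428) = (30788 - 1*60*(9 + 780)) + 1/(-14299*(-1/6119) + 33428) = (30788 - 1*60*789) + 1/(14299/6119 + 33428) = (30788 - 47340) + 1/(204560231/6119) = -16552 + 6119/204560231 = -3385880937393/204560231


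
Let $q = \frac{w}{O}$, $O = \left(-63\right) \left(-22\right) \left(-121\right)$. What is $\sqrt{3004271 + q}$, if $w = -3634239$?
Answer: $\frac{\sqrt{1583490563490}}{726} \approx 1733.3$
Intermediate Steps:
$O = -167706$ ($O = 1386 \left(-121\right) = -167706$)
$q = \frac{173059}{7986}$ ($q = - \frac{3634239}{-167706} = \left(-3634239\right) \left(- \frac{1}{167706}\right) = \frac{173059}{7986} \approx 21.67$)
$\sqrt{3004271 + q} = \sqrt{3004271 + \frac{173059}{7986}} = \sqrt{\frac{23992281265}{7986}} = \frac{\sqrt{1583490563490}}{726}$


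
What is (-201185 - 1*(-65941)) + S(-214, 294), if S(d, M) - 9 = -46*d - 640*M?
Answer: -313551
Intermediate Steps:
S(d, M) = 9 - 640*M - 46*d (S(d, M) = 9 + (-46*d - 640*M) = 9 + (-640*M - 46*d) = 9 - 640*M - 46*d)
(-201185 - 1*(-65941)) + S(-214, 294) = (-201185 - 1*(-65941)) + (9 - 640*294 - 46*(-214)) = (-201185 + 65941) + (9 - 188160 + 9844) = -135244 - 178307 = -313551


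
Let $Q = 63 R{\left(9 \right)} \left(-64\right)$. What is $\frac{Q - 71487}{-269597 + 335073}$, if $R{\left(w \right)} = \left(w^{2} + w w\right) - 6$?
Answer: $- \frac{700479}{65476} \approx -10.698$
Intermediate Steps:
$R{\left(w \right)} = -6 + 2 w^{2}$ ($R{\left(w \right)} = \left(w^{2} + w^{2}\right) - 6 = 2 w^{2} - 6 = -6 + 2 w^{2}$)
$Q = -628992$ ($Q = 63 \left(-6 + 2 \cdot 9^{2}\right) \left(-64\right) = 63 \left(-6 + 2 \cdot 81\right) \left(-64\right) = 63 \left(-6 + 162\right) \left(-64\right) = 63 \cdot 156 \left(-64\right) = 9828 \left(-64\right) = -628992$)
$\frac{Q - 71487}{-269597 + 335073} = \frac{-628992 - 71487}{-269597 + 335073} = - \frac{700479}{65476}$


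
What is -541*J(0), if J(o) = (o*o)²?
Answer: 0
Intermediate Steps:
J(o) = o⁴ (J(o) = (o²)² = o⁴)
-541*J(0) = -541*0⁴ = -541*0 = 0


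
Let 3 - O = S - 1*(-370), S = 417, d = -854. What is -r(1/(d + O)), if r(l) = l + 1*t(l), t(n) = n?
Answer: 1/819 ≈ 0.0012210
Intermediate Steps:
O = -784 (O = 3 - (417 - 1*(-370)) = 3 - (417 + 370) = 3 - 1*787 = 3 - 787 = -784)
r(l) = 2*l (r(l) = l + 1*l = l + l = 2*l)
-r(1/(d + O)) = -2/(-854 - 784) = -2/(-1638) = -2*(-1)/1638 = -1*(-1/819) = 1/819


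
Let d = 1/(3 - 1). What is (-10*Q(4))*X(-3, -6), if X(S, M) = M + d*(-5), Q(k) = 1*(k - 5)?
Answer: -85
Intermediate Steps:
d = ½ (d = 1/2 = ½ ≈ 0.50000)
Q(k) = -5 + k (Q(k) = 1*(-5 + k) = -5 + k)
X(S, M) = -5/2 + M (X(S, M) = M + (½)*(-5) = M - 5/2 = -5/2 + M)
(-10*Q(4))*X(-3, -6) = (-10*(-5 + 4))*(-5/2 - 6) = -10*(-1)*(-17/2) = 10*(-17/2) = -85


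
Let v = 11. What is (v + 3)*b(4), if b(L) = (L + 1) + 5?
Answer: 140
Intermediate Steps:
b(L) = 6 + L (b(L) = (1 + L) + 5 = 6 + L)
(v + 3)*b(4) = (11 + 3)*(6 + 4) = 14*10 = 140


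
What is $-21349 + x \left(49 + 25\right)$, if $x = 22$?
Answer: $-19721$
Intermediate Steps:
$-21349 + x \left(49 + 25\right) = -21349 + 22 \left(49 + 25\right) = -21349 + 22 \cdot 74 = -21349 + 1628 = -19721$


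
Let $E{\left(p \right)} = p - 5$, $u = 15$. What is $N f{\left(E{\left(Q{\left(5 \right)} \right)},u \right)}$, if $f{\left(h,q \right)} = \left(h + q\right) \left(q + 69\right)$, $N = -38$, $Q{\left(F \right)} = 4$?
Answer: $-44688$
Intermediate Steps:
$E{\left(p \right)} = -5 + p$
$f{\left(h,q \right)} = \left(69 + q\right) \left(h + q\right)$ ($f{\left(h,q \right)} = \left(h + q\right) \left(69 + q\right) = \left(69 + q\right) \left(h + q\right)$)
$N f{\left(E{\left(Q{\left(5 \right)} \right)},u \right)} = - 38 \left(15^{2} + 69 \left(-5 + 4\right) + 69 \cdot 15 + \left(-5 + 4\right) 15\right) = - 38 \left(225 + 69 \left(-1\right) + 1035 - 15\right) = - 38 \left(225 - 69 + 1035 - 15\right) = \left(-38\right) 1176 = -44688$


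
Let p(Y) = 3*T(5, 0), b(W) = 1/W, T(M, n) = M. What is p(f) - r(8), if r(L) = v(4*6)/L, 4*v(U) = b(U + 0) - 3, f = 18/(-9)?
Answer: 11591/768 ≈ 15.092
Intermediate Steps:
b(W) = 1/W
f = -2 (f = 18*(-⅑) = -2)
v(U) = -¾ + 1/(4*U) (v(U) = (1/(U + 0) - 3)/4 = (1/U - 3)/4 = (-3 + 1/U)/4 = -¾ + 1/(4*U))
p(Y) = 15 (p(Y) = 3*5 = 15)
r(L) = -71/(96*L) (r(L) = ((1 - 12*6)/(4*((4*6))))/L = ((¼)*(1 - 3*24)/24)/L = ((¼)*(1/24)*(1 - 72))/L = ((¼)*(1/24)*(-71))/L = -71/(96*L))
p(f) - r(8) = 15 - (-71)/(96*8) = 15 - 1*(-71/768) = 15 + 71/768 = 11591/768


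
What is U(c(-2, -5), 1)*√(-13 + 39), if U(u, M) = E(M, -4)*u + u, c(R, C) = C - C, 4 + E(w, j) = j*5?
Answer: 0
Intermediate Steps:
E(w, j) = -4 + 5*j (E(w, j) = -4 + j*5 = -4 + 5*j)
c(R, C) = 0
U(u, M) = -23*u (U(u, M) = (-4 + 5*(-4))*u + u = (-4 - 20)*u + u = -24*u + u = -23*u)
U(c(-2, -5), 1)*√(-13 + 39) = (-23*0)*√(-13 + 39) = 0*√26 = 0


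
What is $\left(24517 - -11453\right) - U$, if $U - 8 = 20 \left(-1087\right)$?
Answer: $57702$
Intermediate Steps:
$U = -21732$ ($U = 8 + 20 \left(-1087\right) = 8 - 21740 = -21732$)
$\left(24517 - -11453\right) - U = \left(24517 - -11453\right) - -21732 = \left(24517 + 11453\right) + 21732 = 35970 + 21732 = 57702$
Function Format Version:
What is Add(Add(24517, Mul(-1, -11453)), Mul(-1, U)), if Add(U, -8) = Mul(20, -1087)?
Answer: 57702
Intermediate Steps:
U = -21732 (U = Add(8, Mul(20, -1087)) = Add(8, -21740) = -21732)
Add(Add(24517, Mul(-1, -11453)), Mul(-1, U)) = Add(Add(24517, Mul(-1, -11453)), Mul(-1, -21732)) = Add(Add(24517, 11453), 21732) = Add(35970, 21732) = 57702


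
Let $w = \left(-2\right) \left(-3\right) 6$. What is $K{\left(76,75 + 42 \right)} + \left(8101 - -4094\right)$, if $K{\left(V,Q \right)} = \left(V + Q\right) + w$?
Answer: $12424$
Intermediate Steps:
$w = 36$ ($w = 6 \cdot 6 = 36$)
$K{\left(V,Q \right)} = 36 + Q + V$ ($K{\left(V,Q \right)} = \left(V + Q\right) + 36 = \left(Q + V\right) + 36 = 36 + Q + V$)
$K{\left(76,75 + 42 \right)} + \left(8101 - -4094\right) = \left(36 + \left(75 + 42\right) + 76\right) + \left(8101 - -4094\right) = \left(36 + 117 + 76\right) + \left(8101 + 4094\right) = 229 + 12195 = 12424$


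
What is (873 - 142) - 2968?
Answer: -2237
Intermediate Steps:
(873 - 142) - 2968 = 731 - 2968 = -2237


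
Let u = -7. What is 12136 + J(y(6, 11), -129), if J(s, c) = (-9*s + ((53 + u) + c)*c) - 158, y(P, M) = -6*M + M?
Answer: 23180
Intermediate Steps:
y(P, M) = -5*M
J(s, c) = -158 - 9*s + c*(46 + c) (J(s, c) = (-9*s + ((53 - 7) + c)*c) - 158 = (-9*s + (46 + c)*c) - 158 = (-9*s + c*(46 + c)) - 158 = -158 - 9*s + c*(46 + c))
12136 + J(y(6, 11), -129) = 12136 + (-158 + (-129)² - (-45)*11 + 46*(-129)) = 12136 + (-158 + 16641 - 9*(-55) - 5934) = 12136 + (-158 + 16641 + 495 - 5934) = 12136 + 11044 = 23180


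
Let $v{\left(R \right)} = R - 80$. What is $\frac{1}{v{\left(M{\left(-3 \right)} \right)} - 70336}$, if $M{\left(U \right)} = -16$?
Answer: $- \frac{1}{70432} \approx -1.4198 \cdot 10^{-5}$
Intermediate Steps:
$v{\left(R \right)} = -80 + R$
$\frac{1}{v{\left(M{\left(-3 \right)} \right)} - 70336} = \frac{1}{\left(-80 - 16\right) - 70336} = \frac{1}{-96 - 70336} = \frac{1}{-70432} = - \frac{1}{70432}$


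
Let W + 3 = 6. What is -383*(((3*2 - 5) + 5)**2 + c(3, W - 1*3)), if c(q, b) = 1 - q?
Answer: -13022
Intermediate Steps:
W = 3 (W = -3 + 6 = 3)
-383*(((3*2 - 5) + 5)**2 + c(3, W - 1*3)) = -383*(((3*2 - 5) + 5)**2 + (1 - 1*3)) = -383*(((6 - 5) + 5)**2 + (1 - 3)) = -383*((1 + 5)**2 - 2) = -383*(6**2 - 2) = -383*(36 - 2) = -383*34 = -13022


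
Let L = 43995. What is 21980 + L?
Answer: 65975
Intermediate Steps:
21980 + L = 21980 + 43995 = 65975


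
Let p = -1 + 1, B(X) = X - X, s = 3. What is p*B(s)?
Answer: 0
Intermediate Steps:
B(X) = 0
p = 0
p*B(s) = 0*0 = 0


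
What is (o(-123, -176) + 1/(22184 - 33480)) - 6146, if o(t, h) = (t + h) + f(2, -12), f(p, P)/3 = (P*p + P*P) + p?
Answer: -68668385/11296 ≈ -6079.0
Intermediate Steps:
f(p, P) = 3*p + 3*P² + 3*P*p (f(p, P) = 3*((P*p + P*P) + p) = 3*((P*p + P²) + p) = 3*((P² + P*p) + p) = 3*(p + P² + P*p) = 3*p + 3*P² + 3*P*p)
o(t, h) = 366 + h + t (o(t, h) = (t + h) + (3*2 + 3*(-12)² + 3*(-12)*2) = (h + t) + (6 + 3*144 - 72) = (h + t) + (6 + 432 - 72) = (h + t) + 366 = 366 + h + t)
(o(-123, -176) + 1/(22184 - 33480)) - 6146 = ((366 - 176 - 123) + 1/(22184 - 33480)) - 6146 = (67 + 1/(-11296)) - 6146 = (67 - 1/11296) - 6146 = 756831/11296 - 6146 = -68668385/11296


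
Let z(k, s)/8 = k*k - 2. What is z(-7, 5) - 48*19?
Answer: -536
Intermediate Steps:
z(k, s) = -16 + 8*k² (z(k, s) = 8*(k*k - 2) = 8*(k² - 2) = 8*(-2 + k²) = -16 + 8*k²)
z(-7, 5) - 48*19 = (-16 + 8*(-7)²) - 48*19 = (-16 + 8*49) - 912 = (-16 + 392) - 912 = 376 - 912 = -536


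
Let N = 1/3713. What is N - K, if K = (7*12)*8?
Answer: -2495135/3713 ≈ -672.00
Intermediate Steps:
N = 1/3713 ≈ 0.00026932
K = 672 (K = 84*8 = 672)
N - K = 1/3713 - 1*672 = 1/3713 - 672 = -2495135/3713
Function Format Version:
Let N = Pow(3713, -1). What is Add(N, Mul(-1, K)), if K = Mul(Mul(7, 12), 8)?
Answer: Rational(-2495135, 3713) ≈ -672.00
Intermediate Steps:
N = Rational(1, 3713) ≈ 0.00026932
K = 672 (K = Mul(84, 8) = 672)
Add(N, Mul(-1, K)) = Add(Rational(1, 3713), Mul(-1, 672)) = Add(Rational(1, 3713), -672) = Rational(-2495135, 3713)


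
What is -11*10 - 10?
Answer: -120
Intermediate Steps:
-11*10 - 10 = -110 - 10 = -120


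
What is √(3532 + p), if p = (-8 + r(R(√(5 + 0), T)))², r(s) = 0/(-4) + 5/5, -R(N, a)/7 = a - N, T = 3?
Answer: √3581 ≈ 59.841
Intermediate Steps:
R(N, a) = -7*a + 7*N (R(N, a) = -7*(a - N) = -7*a + 7*N)
r(s) = 1 (r(s) = 0*(-¼) + 5*(⅕) = 0 + 1 = 1)
p = 49 (p = (-8 + 1)² = (-7)² = 49)
√(3532 + p) = √(3532 + 49) = √3581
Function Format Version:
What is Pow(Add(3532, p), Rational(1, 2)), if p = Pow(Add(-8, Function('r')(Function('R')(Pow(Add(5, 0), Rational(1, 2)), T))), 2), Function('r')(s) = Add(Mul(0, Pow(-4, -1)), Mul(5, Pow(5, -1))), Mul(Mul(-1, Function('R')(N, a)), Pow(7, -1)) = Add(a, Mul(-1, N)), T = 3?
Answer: Pow(3581, Rational(1, 2)) ≈ 59.841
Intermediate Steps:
Function('R')(N, a) = Add(Mul(-7, a), Mul(7, N)) (Function('R')(N, a) = Mul(-7, Add(a, Mul(-1, N))) = Add(Mul(-7, a), Mul(7, N)))
Function('r')(s) = 1 (Function('r')(s) = Add(Mul(0, Rational(-1, 4)), Mul(5, Rational(1, 5))) = Add(0, 1) = 1)
p = 49 (p = Pow(Add(-8, 1), 2) = Pow(-7, 2) = 49)
Pow(Add(3532, p), Rational(1, 2)) = Pow(Add(3532, 49), Rational(1, 2)) = Pow(3581, Rational(1, 2))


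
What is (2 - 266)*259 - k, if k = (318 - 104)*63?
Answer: -81858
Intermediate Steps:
k = 13482 (k = 214*63 = 13482)
(2 - 266)*259 - k = (2 - 266)*259 - 1*13482 = -264*259 - 13482 = -68376 - 13482 = -81858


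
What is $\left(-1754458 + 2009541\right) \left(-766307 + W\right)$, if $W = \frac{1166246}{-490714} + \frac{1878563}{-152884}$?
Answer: $- \frac{7332517516967711244837}{37511159588} \approx -1.9548 \cdot 10^{11}$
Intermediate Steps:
$W = - \frac{550068758723}{37511159588}$ ($W = 1166246 \left(- \frac{1}{490714}\right) + 1878563 \left(- \frac{1}{152884}\right) = - \frac{583123}{245357} - \frac{1878563}{152884} = - \frac{550068758723}{37511159588} \approx -14.664$)
$\left(-1754458 + 2009541\right) \left(-766307 + W\right) = \left(-1754458 + 2009541\right) \left(-766307 - \frac{550068758723}{37511159588}\right) = 255083 \left(- \frac{28745614239160239}{37511159588}\right) = - \frac{7332517516967711244837}{37511159588}$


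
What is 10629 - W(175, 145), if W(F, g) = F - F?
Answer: 10629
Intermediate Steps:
W(F, g) = 0
10629 - W(175, 145) = 10629 - 1*0 = 10629 + 0 = 10629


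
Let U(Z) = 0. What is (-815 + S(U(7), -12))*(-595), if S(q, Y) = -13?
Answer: 492660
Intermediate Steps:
(-815 + S(U(7), -12))*(-595) = (-815 - 13)*(-595) = -828*(-595) = 492660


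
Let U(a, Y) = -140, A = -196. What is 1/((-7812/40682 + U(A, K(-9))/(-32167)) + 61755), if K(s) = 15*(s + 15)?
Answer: 654308947/40406726225423 ≈ 1.6193e-5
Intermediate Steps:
K(s) = 225 + 15*s (K(s) = 15*(15 + s) = 225 + 15*s)
1/((-7812/40682 + U(A, K(-9))/(-32167)) + 61755) = 1/((-7812/40682 - 140/(-32167)) + 61755) = 1/((-7812*1/40682 - 140*(-1/32167)) + 61755) = 1/((-3906/20341 + 140/32167) + 61755) = 1/(-122796562/654308947 + 61755) = 1/(40406726225423/654308947) = 654308947/40406726225423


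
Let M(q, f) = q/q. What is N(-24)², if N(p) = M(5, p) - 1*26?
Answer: 625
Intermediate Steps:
M(q, f) = 1
N(p) = -25 (N(p) = 1 - 1*26 = 1 - 26 = -25)
N(-24)² = (-25)² = 625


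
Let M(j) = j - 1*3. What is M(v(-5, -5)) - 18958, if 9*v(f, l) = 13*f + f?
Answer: -170719/9 ≈ -18969.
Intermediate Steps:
v(f, l) = 14*f/9 (v(f, l) = (13*f + f)/9 = (14*f)/9 = 14*f/9)
M(j) = -3 + j (M(j) = j - 3 = -3 + j)
M(v(-5, -5)) - 18958 = (-3 + (14/9)*(-5)) - 18958 = (-3 - 70/9) - 18958 = -97/9 - 18958 = -170719/9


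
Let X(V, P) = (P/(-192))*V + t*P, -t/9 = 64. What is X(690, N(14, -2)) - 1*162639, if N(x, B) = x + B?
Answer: -1356753/8 ≈ -1.6959e+5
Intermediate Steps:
N(x, B) = B + x
t = -576 (t = -9*64 = -576)
X(V, P) = -576*P - P*V/192 (X(V, P) = (P/(-192))*V - 576*P = (P*(-1/192))*V - 576*P = (-P/192)*V - 576*P = -P*V/192 - 576*P = -576*P - P*V/192)
X(690, N(14, -2)) - 1*162639 = -(-2 + 14)*(110592 + 690)/192 - 1*162639 = -1/192*12*111282 - 162639 = -55641/8 - 162639 = -1356753/8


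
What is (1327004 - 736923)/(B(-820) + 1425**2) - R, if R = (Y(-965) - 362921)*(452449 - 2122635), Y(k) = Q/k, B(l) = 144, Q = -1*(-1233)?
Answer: -1187862864407474145767/1959692085 ≈ -6.0615e+11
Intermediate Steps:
Q = 1233
Y(k) = 1233/k
R = 584932537579628/965 (R = (1233/(-965) - 362921)*(452449 - 2122635) = (1233*(-1/965) - 362921)*(-1670186) = (-1233/965 - 362921)*(-1670186) = -350219998/965*(-1670186) = 584932537579628/965 ≈ 6.0615e+11)
(1327004 - 736923)/(B(-820) + 1425**2) - R = (1327004 - 736923)/(144 + 1425**2) - 1*584932537579628/965 = 590081/(144 + 2030625) - 584932537579628/965 = 590081/2030769 - 584932537579628/965 = -1187862864407474145767/1959692085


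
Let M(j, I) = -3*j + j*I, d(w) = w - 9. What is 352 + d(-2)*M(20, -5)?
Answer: 2112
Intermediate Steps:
d(w) = -9 + w
M(j, I) = -3*j + I*j
352 + d(-2)*M(20, -5) = 352 + (-9 - 2)*(20*(-3 - 5)) = 352 - 220*(-8) = 352 - 11*(-160) = 352 + 1760 = 2112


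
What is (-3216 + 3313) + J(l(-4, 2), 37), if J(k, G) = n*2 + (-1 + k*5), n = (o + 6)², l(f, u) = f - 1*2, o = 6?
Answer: 354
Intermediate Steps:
l(f, u) = -2 + f (l(f, u) = f - 2 = -2 + f)
n = 144 (n = (6 + 6)² = 12² = 144)
J(k, G) = 287 + 5*k (J(k, G) = 144*2 + (-1 + k*5) = 288 + (-1 + 5*k) = 287 + 5*k)
(-3216 + 3313) + J(l(-4, 2), 37) = (-3216 + 3313) + (287 + 5*(-2 - 4)) = 97 + (287 + 5*(-6)) = 97 + (287 - 30) = 97 + 257 = 354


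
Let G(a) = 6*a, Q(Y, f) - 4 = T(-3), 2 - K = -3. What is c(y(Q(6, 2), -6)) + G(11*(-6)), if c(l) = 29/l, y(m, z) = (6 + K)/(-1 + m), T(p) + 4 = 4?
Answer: -4269/11 ≈ -388.09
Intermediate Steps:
K = 5 (K = 2 - 1*(-3) = 2 + 3 = 5)
T(p) = 0 (T(p) = -4 + 4 = 0)
Q(Y, f) = 4 (Q(Y, f) = 4 + 0 = 4)
y(m, z) = 11/(-1 + m) (y(m, z) = (6 + 5)/(-1 + m) = 11/(-1 + m))
c(y(Q(6, 2), -6)) + G(11*(-6)) = 29/((11/(-1 + 4))) + 6*(11*(-6)) = 29/((11/3)) + 6*(-66) = 29/((11*(1/3))) - 396 = 29/(11/3) - 396 = 29*(3/11) - 396 = 87/11 - 396 = -4269/11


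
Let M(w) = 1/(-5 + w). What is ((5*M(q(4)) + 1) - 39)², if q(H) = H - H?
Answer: 1521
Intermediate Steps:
q(H) = 0
((5*M(q(4)) + 1) - 39)² = ((5/(-5 + 0) + 1) - 39)² = ((5/(-5) + 1) - 39)² = ((5*(-⅕) + 1) - 39)² = ((-1 + 1) - 39)² = (0 - 39)² = (-39)² = 1521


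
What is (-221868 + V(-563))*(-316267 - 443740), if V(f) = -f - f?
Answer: 167765465194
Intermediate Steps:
V(f) = -2*f
(-221868 + V(-563))*(-316267 - 443740) = (-221868 - 2*(-563))*(-316267 - 443740) = (-221868 + 1126)*(-760007) = -220742*(-760007) = 167765465194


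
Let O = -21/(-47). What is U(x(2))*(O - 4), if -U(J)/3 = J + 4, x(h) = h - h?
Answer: 2004/47 ≈ 42.638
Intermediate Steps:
O = 21/47 (O = -21*(-1/47) = 21/47 ≈ 0.44681)
x(h) = 0
U(J) = -12 - 3*J (U(J) = -3*(J + 4) = -3*(4 + J) = -12 - 3*J)
U(x(2))*(O - 4) = (-12 - 3*0)*(21/47 - 4) = (-12 + 0)*(-167/47) = -12*(-167/47) = 2004/47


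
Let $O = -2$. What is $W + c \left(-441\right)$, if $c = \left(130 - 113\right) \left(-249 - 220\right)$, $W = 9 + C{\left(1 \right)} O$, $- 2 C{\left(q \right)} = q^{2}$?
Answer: $3516103$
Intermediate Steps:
$C{\left(q \right)} = - \frac{q^{2}}{2}$
$W = 10$ ($W = 9 + - \frac{1^{2}}{2} \left(-2\right) = 9 + \left(- \frac{1}{2}\right) 1 \left(-2\right) = 9 - -1 = 9 + 1 = 10$)
$c = -7973$ ($c = 17 \left(-469\right) = -7973$)
$W + c \left(-441\right) = 10 - -3516093 = 10 + 3516093 = 3516103$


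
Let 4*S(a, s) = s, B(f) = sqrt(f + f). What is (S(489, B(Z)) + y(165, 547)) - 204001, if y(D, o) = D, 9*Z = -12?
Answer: -203836 + I*sqrt(6)/6 ≈ -2.0384e+5 + 0.40825*I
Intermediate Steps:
Z = -4/3 (Z = (1/9)*(-12) = -4/3 ≈ -1.3333)
B(f) = sqrt(2)*sqrt(f) (B(f) = sqrt(2*f) = sqrt(2)*sqrt(f))
S(a, s) = s/4
(S(489, B(Z)) + y(165, 547)) - 204001 = ((sqrt(2)*sqrt(-4/3))/4 + 165) - 204001 = ((sqrt(2)*(2*I*sqrt(3)/3))/4 + 165) - 204001 = ((2*I*sqrt(6)/3)/4 + 165) - 204001 = (I*sqrt(6)/6 + 165) - 204001 = (165 + I*sqrt(6)/6) - 204001 = -203836 + I*sqrt(6)/6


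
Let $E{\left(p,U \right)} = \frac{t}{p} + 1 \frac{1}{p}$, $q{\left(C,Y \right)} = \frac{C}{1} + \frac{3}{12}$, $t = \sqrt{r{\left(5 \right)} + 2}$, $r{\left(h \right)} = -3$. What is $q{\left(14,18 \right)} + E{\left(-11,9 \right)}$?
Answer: $\frac{623}{44} - \frac{i}{11} \approx 14.159 - 0.090909 i$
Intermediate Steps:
$t = i$ ($t = \sqrt{-3 + 2} = \sqrt{-1} = i \approx 1.0 i$)
$q{\left(C,Y \right)} = \frac{1}{4} + C$ ($q{\left(C,Y \right)} = C 1 + 3 \cdot \frac{1}{12} = C + \frac{1}{4} = \frac{1}{4} + C$)
$E{\left(p,U \right)} = \frac{1}{p} + \frac{i}{p}$ ($E{\left(p,U \right)} = \frac{i}{p} + 1 \frac{1}{p} = \frac{i}{p} + \frac{1}{p} = \frac{1}{p} + \frac{i}{p}$)
$q{\left(14,18 \right)} + E{\left(-11,9 \right)} = \left(\frac{1}{4} + 14\right) + \frac{1 + i}{-11} = \frac{57}{4} - \frac{1 + i}{11} = \frac{57}{4} - \left(\frac{1}{11} + \frac{i}{11}\right) = \frac{623}{44} - \frac{i}{11}$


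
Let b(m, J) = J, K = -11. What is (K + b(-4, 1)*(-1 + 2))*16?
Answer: -160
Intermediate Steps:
(K + b(-4, 1)*(-1 + 2))*16 = (-11 + 1*(-1 + 2))*16 = (-11 + 1*1)*16 = (-11 + 1)*16 = -10*16 = -160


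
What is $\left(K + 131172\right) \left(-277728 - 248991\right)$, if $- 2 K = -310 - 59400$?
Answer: $-84815980413$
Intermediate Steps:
$K = 29855$ ($K = - \frac{-310 - 59400}{2} = \left(- \frac{1}{2}\right) \left(-59710\right) = 29855$)
$\left(K + 131172\right) \left(-277728 - 248991\right) = \left(29855 + 131172\right) \left(-277728 - 248991\right) = 161027 \left(-526719\right) = -84815980413$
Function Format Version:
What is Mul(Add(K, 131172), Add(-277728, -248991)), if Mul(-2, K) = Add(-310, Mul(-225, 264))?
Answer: -84815980413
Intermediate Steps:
K = 29855 (K = Mul(Rational(-1, 2), Add(-310, Mul(-225, 264))) = Mul(Rational(-1, 2), Add(-310, -59400)) = Mul(Rational(-1, 2), -59710) = 29855)
Mul(Add(K, 131172), Add(-277728, -248991)) = Mul(Add(29855, 131172), Add(-277728, -248991)) = Mul(161027, -526719) = -84815980413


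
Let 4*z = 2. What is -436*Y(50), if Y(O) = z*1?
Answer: -218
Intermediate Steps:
z = ½ (z = (¼)*2 = ½ ≈ 0.50000)
Y(O) = ½ (Y(O) = (½)*1 = ½)
-436*Y(50) = -436*½ = -218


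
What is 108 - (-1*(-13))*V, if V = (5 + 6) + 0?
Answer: -35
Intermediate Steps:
V = 11 (V = 11 + 0 = 11)
108 - (-1*(-13))*V = 108 - (-1*(-13))*11 = 108 - 13*11 = 108 - 1*143 = 108 - 143 = -35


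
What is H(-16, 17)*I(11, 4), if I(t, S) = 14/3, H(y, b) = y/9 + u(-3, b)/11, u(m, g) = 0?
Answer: -224/27 ≈ -8.2963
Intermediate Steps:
H(y, b) = y/9 (H(y, b) = y/9 + 0/11 = y*(⅑) + 0*(1/11) = y/9 + 0 = y/9)
I(t, S) = 14/3 (I(t, S) = 14*(⅓) = 14/3)
H(-16, 17)*I(11, 4) = ((⅑)*(-16))*(14/3) = -16/9*14/3 = -224/27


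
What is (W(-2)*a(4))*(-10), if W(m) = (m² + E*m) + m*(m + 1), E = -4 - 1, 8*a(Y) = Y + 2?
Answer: -120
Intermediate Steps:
a(Y) = ¼ + Y/8 (a(Y) = (Y + 2)/8 = (2 + Y)/8 = ¼ + Y/8)
E = -5
W(m) = m² - 5*m + m*(1 + m) (W(m) = (m² - 5*m) + m*(m + 1) = (m² - 5*m) + m*(1 + m) = m² - 5*m + m*(1 + m))
(W(-2)*a(4))*(-10) = ((2*(-2)*(-2 - 2))*(¼ + (⅛)*4))*(-10) = ((2*(-2)*(-4))*(¼ + ½))*(-10) = (16*(¾))*(-10) = 12*(-10) = -120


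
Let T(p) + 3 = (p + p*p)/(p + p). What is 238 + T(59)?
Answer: 265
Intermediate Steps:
T(p) = -3 + (p + p²)/(2*p) (T(p) = -3 + (p + p*p)/(p + p) = -3 + (p + p²)/((2*p)) = -3 + (p + p²)*(1/(2*p)) = -3 + (p + p²)/(2*p))
238 + T(59) = 238 + (-5/2 + (½)*59) = 238 + (-5/2 + 59/2) = 238 + 27 = 265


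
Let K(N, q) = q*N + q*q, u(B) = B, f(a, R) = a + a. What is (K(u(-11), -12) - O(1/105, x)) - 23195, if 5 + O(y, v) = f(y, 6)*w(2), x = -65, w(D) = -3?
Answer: -801988/35 ≈ -22914.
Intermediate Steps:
f(a, R) = 2*a
O(y, v) = -5 - 6*y (O(y, v) = -5 + (2*y)*(-3) = -5 - 6*y)
K(N, q) = q² + N*q (K(N, q) = N*q + q² = q² + N*q)
(K(u(-11), -12) - O(1/105, x)) - 23195 = (-12*(-11 - 12) - (-5 - 6/105)) - 23195 = (-12*(-23) - (-5 - 6*1/105)) - 23195 = (276 - (-5 - 2/35)) - 23195 = (276 - 1*(-177/35)) - 23195 = (276 + 177/35) - 23195 = 9837/35 - 23195 = -801988/35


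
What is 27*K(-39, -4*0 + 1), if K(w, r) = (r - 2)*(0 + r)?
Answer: -27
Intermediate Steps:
K(w, r) = r*(-2 + r) (K(w, r) = (-2 + r)*r = r*(-2 + r))
27*K(-39, -4*0 + 1) = 27*((-4*0 + 1)*(-2 + (-4*0 + 1))) = 27*((0 + 1)*(-2 + (0 + 1))) = 27*(1*(-2 + 1)) = 27*(1*(-1)) = 27*(-1) = -27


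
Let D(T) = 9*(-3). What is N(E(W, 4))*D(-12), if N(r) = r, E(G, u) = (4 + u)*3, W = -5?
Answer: -648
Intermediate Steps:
D(T) = -27
E(G, u) = 12 + 3*u
N(E(W, 4))*D(-12) = (12 + 3*4)*(-27) = (12 + 12)*(-27) = 24*(-27) = -648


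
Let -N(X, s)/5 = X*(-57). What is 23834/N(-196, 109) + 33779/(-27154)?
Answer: -316760422/189602805 ≈ -1.6707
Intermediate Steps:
N(X, s) = 285*X (N(X, s) = -5*X*(-57) = -(-285)*X = 285*X)
23834/N(-196, 109) + 33779/(-27154) = 23834/((285*(-196))) + 33779/(-27154) = 23834/(-55860) + 33779*(-1/27154) = 23834*(-1/55860) - 33779/27154 = -11917/27930 - 33779/27154 = -316760422/189602805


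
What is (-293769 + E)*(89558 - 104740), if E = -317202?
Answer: 9275761722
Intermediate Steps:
(-293769 + E)*(89558 - 104740) = (-293769 - 317202)*(89558 - 104740) = -610971*(-15182) = 9275761722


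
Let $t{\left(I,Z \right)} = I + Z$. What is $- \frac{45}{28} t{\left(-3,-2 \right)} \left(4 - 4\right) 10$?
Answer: $0$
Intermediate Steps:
$- \frac{45}{28} t{\left(-3,-2 \right)} \left(4 - 4\right) 10 = - \frac{45}{28} \left(-3 - 2\right) \left(4 - 4\right) 10 = \left(-45\right) \frac{1}{28} \left(-5\right) 0 \cdot 10 = - \frac{45 \cdot 0 \cdot 10}{28} = \left(- \frac{45}{28}\right) 0 = 0$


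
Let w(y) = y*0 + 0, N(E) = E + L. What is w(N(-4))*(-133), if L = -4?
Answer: 0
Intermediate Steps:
N(E) = -4 + E (N(E) = E - 4 = -4 + E)
w(y) = 0 (w(y) = 0 + 0 = 0)
w(N(-4))*(-133) = 0*(-133) = 0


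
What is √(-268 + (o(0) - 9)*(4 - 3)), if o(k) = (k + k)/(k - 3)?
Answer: I*√277 ≈ 16.643*I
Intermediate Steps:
o(k) = 2*k/(-3 + k) (o(k) = (2*k)/(-3 + k) = 2*k/(-3 + k))
√(-268 + (o(0) - 9)*(4 - 3)) = √(-268 + (2*0/(-3 + 0) - 9)*(4 - 3)) = √(-268 + (2*0/(-3) - 9)*1) = √(-268 + (2*0*(-⅓) - 9)*1) = √(-268 + (0 - 9)*1) = √(-268 - 9*1) = √(-268 - 9) = √(-277) = I*√277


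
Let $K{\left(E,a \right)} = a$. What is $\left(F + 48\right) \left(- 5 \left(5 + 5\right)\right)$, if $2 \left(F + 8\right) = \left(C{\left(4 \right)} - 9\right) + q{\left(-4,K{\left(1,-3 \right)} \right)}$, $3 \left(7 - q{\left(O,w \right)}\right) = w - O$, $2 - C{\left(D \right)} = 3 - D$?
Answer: $- \frac{6050}{3} \approx -2016.7$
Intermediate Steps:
$C{\left(D \right)} = -1 + D$ ($C{\left(D \right)} = 2 - \left(3 - D\right) = 2 + \left(-3 + D\right) = -1 + D$)
$q{\left(O,w \right)} = 7 - \frac{w}{3} + \frac{O}{3}$ ($q{\left(O,w \right)} = 7 - \frac{w - O}{3} = 7 + \left(- \frac{w}{3} + \frac{O}{3}\right) = 7 - \frac{w}{3} + \frac{O}{3}$)
$F = - \frac{23}{3}$ ($F = -8 + \frac{\left(\left(-1 + 4\right) - 9\right) + \left(7 - -1 + \frac{1}{3} \left(-4\right)\right)}{2} = -8 + \frac{\left(3 - 9\right) + \left(7 + 1 - \frac{4}{3}\right)}{2} = -8 + \frac{-6 + \frac{20}{3}}{2} = -8 + \frac{1}{2} \cdot \frac{2}{3} = -8 + \frac{1}{3} = - \frac{23}{3} \approx -7.6667$)
$\left(F + 48\right) \left(- 5 \left(5 + 5\right)\right) = \left(- \frac{23}{3} + 48\right) \left(- 5 \left(5 + 5\right)\right) = \frac{121 \left(\left(-5\right) 10\right)}{3} = \frac{121}{3} \left(-50\right) = - \frac{6050}{3}$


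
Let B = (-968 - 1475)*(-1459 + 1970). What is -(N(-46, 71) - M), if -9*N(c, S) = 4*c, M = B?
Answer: -11235541/9 ≈ -1.2484e+6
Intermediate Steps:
B = -1248373 (B = -2443*511 = -1248373)
M = -1248373
N(c, S) = -4*c/9
-(N(-46, 71) - M) = -(-4/9*(-46) - 1*(-1248373)) = -(184/9 + 1248373) = -1*11235541/9 = -11235541/9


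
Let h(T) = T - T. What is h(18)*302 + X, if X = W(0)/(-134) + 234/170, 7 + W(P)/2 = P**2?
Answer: 8434/5695 ≈ 1.4809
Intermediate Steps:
h(T) = 0
W(P) = -14 + 2*P**2
X = 8434/5695 (X = (-14 + 2*0**2)/(-134) + 234/170 = (-14 + 2*0)*(-1/134) + 234*(1/170) = (-14 + 0)*(-1/134) + 117/85 = -14*(-1/134) + 117/85 = 7/67 + 117/85 = 8434/5695 ≈ 1.4809)
h(18)*302 + X = 0*302 + 8434/5695 = 0 + 8434/5695 = 8434/5695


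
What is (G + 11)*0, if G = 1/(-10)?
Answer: 0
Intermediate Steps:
G = -1/10 ≈ -0.10000
(G + 11)*0 = (-1/10 + 11)*0 = (109/10)*0 = 0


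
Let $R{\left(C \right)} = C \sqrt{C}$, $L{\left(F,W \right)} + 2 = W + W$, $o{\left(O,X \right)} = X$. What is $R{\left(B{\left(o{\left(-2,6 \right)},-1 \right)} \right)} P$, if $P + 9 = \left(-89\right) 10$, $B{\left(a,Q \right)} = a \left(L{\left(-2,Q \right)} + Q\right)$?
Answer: $26970 i \sqrt{30} \approx 1.4772 \cdot 10^{5} i$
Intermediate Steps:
$L{\left(F,W \right)} = -2 + 2 W$ ($L{\left(F,W \right)} = -2 + \left(W + W\right) = -2 + 2 W$)
$B{\left(a,Q \right)} = a \left(-2 + 3 Q\right)$ ($B{\left(a,Q \right)} = a \left(\left(-2 + 2 Q\right) + Q\right) = a \left(-2 + 3 Q\right)$)
$R{\left(C \right)} = C^{\frac{3}{2}}$
$P = -899$ ($P = -9 - 890 = -899$)
$R{\left(B{\left(o{\left(-2,6 \right)},-1 \right)} \right)} P = \left(6 \left(-2 + 3 \left(-1\right)\right)\right)^{\frac{3}{2}} \left(-899\right) = \left(6 \left(-2 - 3\right)\right)^{\frac{3}{2}} \left(-899\right) = \left(6 \left(-5\right)\right)^{\frac{3}{2}} \left(-899\right) = \left(-30\right)^{\frac{3}{2}} \left(-899\right) = - 30 i \sqrt{30} \left(-899\right) = 26970 i \sqrt{30}$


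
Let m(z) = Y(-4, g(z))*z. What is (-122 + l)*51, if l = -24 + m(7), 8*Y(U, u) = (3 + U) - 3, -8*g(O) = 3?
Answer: -15249/2 ≈ -7624.5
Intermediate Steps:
g(O) = -3/8 (g(O) = -⅛*3 = -3/8)
Y(U, u) = U/8 (Y(U, u) = ((3 + U) - 3)/8 = U/8)
m(z) = -z/2 (m(z) = ((⅛)*(-4))*z = -z/2)
l = -55/2 (l = -24 - ½*7 = -24 - 7/2 = -55/2 ≈ -27.500)
(-122 + l)*51 = (-122 - 55/2)*51 = -299/2*51 = -15249/2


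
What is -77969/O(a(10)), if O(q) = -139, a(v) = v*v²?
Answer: 77969/139 ≈ 560.93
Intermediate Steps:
a(v) = v³
-77969/O(a(10)) = -77969/(-139) = -77969*(-1/139) = 77969/139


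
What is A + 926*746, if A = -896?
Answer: 689900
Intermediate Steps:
A + 926*746 = -896 + 926*746 = -896 + 690796 = 689900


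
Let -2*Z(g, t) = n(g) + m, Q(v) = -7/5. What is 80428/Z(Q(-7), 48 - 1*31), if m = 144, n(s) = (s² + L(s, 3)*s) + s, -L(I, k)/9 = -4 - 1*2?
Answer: -1005350/431 ≈ -2332.6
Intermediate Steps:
L(I, k) = 54 (L(I, k) = -9*(-4 - 1*2) = -9*(-4 - 2) = -9*(-6) = 54)
Q(v) = -7/5 (Q(v) = -7*⅕ = -7/5)
n(s) = s² + 55*s (n(s) = (s² + 54*s) + s = s² + 55*s)
Z(g, t) = -72 - g*(55 + g)/2 (Z(g, t) = -(g*(55 + g) + 144)/2 = -(144 + g*(55 + g))/2 = -72 - g*(55 + g)/2)
80428/Z(Q(-7), 48 - 1*31) = 80428/(-72 - ½*(-7/5)*(55 - 7/5)) = 80428/(-72 - ½*(-7/5)*268/5) = 80428/(-72 + 938/25) = 80428/(-862/25) = 80428*(-25/862) = -1005350/431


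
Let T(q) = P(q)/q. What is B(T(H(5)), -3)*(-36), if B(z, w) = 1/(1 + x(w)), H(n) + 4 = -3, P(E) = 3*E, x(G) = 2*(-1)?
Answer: 36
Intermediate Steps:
x(G) = -2
H(n) = -7 (H(n) = -4 - 3 = -7)
T(q) = 3 (T(q) = (3*q)/q = 3)
B(z, w) = -1 (B(z, w) = 1/(1 - 2) = 1/(-1) = -1)
B(T(H(5)), -3)*(-36) = -1*(-36) = 36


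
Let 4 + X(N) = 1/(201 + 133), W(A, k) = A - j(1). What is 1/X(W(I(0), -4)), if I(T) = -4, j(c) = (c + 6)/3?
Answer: -334/1335 ≈ -0.25019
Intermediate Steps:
j(c) = 2 + c/3 (j(c) = (6 + c)*(⅓) = 2 + c/3)
W(A, k) = -7/3 + A (W(A, k) = A - (2 + (⅓)*1) = A - (2 + ⅓) = A - 1*7/3 = A - 7/3 = -7/3 + A)
X(N) = -1335/334 (X(N) = -4 + 1/(201 + 133) = -4 + 1/334 = -1335/334)
1/X(W(I(0), -4)) = 1/(-1335/334) = -334/1335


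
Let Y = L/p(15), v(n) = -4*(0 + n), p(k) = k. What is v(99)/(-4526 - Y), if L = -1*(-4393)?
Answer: 5940/72283 ≈ 0.082177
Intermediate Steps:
L = 4393
v(n) = -4*n
Y = 4393/15 ≈ 292.87
v(99)/(-4526 - Y) = (-4*99)/(-4526 - 1*4393/15) = -396/(-4526 - 4393/15) = -396/(-72283/15) = -396*(-15/72283) = 5940/72283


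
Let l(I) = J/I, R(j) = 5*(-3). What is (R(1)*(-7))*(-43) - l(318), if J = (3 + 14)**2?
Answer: -1436059/318 ≈ -4515.9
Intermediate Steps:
J = 289 (J = 17**2 = 289)
R(j) = -15
l(I) = 289/I
(R(1)*(-7))*(-43) - l(318) = -15*(-7)*(-43) - 289/318 = 105*(-43) - 289/318 = -4515 - 1*289/318 = -4515 - 289/318 = -1436059/318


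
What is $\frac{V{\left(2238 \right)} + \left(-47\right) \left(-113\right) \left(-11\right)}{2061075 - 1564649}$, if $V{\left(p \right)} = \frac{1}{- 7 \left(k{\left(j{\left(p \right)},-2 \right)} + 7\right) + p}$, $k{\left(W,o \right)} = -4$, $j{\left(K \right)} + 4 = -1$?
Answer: $- \frac{64759678}{550288221} \approx -0.11768$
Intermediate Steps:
$j{\left(K \right)} = -5$ ($j{\left(K \right)} = -4 - 1 = -5$)
$V{\left(p \right)} = \frac{1}{-21 + p}$ ($V{\left(p \right)} = \frac{1}{- 7 \left(-4 + 7\right) + p} = \frac{1}{\left(-7\right) 3 + p} = \frac{1}{-21 + p}$)
$\frac{V{\left(2238 \right)} + \left(-47\right) \left(-113\right) \left(-11\right)}{2061075 - 1564649} = \frac{\frac{1}{-21 + 2238} + \left(-47\right) \left(-113\right) \left(-11\right)}{2061075 - 1564649} = \frac{\frac{1}{2217} + 5311 \left(-11\right)}{496426} = \left(\frac{1}{2217} - 58421\right) \frac{1}{496426} = \left(- \frac{129519356}{2217}\right) \frac{1}{496426} = - \frac{64759678}{550288221}$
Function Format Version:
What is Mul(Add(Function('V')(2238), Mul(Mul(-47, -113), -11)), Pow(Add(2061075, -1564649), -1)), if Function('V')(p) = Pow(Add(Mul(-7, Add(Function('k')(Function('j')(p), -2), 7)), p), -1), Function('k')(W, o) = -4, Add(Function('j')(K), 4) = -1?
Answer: Rational(-64759678, 550288221) ≈ -0.11768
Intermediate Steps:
Function('j')(K) = -5 (Function('j')(K) = Add(-4, -1) = -5)
Function('V')(p) = Pow(Add(-21, p), -1) (Function('V')(p) = Pow(Add(Mul(-7, Add(-4, 7)), p), -1) = Pow(Add(Mul(-7, 3), p), -1) = Pow(Add(-21, p), -1))
Mul(Add(Function('V')(2238), Mul(Mul(-47, -113), -11)), Pow(Add(2061075, -1564649), -1)) = Mul(Add(Pow(Add(-21, 2238), -1), Mul(Mul(-47, -113), -11)), Pow(Add(2061075, -1564649), -1)) = Mul(Add(Pow(2217, -1), Mul(5311, -11)), Pow(496426, -1)) = Mul(Add(Rational(1, 2217), -58421), Rational(1, 496426)) = Mul(Rational(-129519356, 2217), Rational(1, 496426)) = Rational(-64759678, 550288221)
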